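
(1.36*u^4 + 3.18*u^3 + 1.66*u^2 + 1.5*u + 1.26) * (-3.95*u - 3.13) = -5.372*u^5 - 16.8178*u^4 - 16.5104*u^3 - 11.1208*u^2 - 9.672*u - 3.9438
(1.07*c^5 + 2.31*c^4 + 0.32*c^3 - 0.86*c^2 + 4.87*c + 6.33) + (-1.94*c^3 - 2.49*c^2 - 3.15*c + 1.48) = 1.07*c^5 + 2.31*c^4 - 1.62*c^3 - 3.35*c^2 + 1.72*c + 7.81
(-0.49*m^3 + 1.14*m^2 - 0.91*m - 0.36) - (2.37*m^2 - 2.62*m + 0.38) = -0.49*m^3 - 1.23*m^2 + 1.71*m - 0.74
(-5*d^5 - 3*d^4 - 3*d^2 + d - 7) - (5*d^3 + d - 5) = -5*d^5 - 3*d^4 - 5*d^3 - 3*d^2 - 2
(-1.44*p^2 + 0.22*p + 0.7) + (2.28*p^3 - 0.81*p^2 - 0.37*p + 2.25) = 2.28*p^3 - 2.25*p^2 - 0.15*p + 2.95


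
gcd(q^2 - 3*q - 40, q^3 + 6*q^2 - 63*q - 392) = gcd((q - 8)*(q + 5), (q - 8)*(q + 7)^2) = q - 8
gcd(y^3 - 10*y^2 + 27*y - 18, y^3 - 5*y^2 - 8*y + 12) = y^2 - 7*y + 6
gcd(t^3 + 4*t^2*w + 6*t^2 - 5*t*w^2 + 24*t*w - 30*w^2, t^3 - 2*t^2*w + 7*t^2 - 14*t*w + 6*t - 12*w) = t + 6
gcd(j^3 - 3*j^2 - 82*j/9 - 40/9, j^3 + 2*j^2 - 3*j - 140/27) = j + 4/3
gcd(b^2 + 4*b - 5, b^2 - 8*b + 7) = b - 1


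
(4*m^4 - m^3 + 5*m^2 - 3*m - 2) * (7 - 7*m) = -28*m^5 + 35*m^4 - 42*m^3 + 56*m^2 - 7*m - 14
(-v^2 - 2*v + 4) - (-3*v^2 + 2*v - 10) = 2*v^2 - 4*v + 14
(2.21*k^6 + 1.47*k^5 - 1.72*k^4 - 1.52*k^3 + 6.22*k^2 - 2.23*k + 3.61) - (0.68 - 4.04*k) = 2.21*k^6 + 1.47*k^5 - 1.72*k^4 - 1.52*k^3 + 6.22*k^2 + 1.81*k + 2.93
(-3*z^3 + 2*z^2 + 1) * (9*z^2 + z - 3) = -27*z^5 + 15*z^4 + 11*z^3 + 3*z^2 + z - 3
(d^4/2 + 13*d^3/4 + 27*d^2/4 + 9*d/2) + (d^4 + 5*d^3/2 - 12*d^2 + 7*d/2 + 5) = 3*d^4/2 + 23*d^3/4 - 21*d^2/4 + 8*d + 5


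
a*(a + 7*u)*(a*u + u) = a^3*u + 7*a^2*u^2 + a^2*u + 7*a*u^2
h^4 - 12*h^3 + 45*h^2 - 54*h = h*(h - 6)*(h - 3)^2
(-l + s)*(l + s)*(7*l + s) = -7*l^3 - l^2*s + 7*l*s^2 + s^3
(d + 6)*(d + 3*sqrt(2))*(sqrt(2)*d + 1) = sqrt(2)*d^3 + 7*d^2 + 6*sqrt(2)*d^2 + 3*sqrt(2)*d + 42*d + 18*sqrt(2)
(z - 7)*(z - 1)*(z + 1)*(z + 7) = z^4 - 50*z^2 + 49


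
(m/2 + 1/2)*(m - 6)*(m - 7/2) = m^3/2 - 17*m^2/4 + 23*m/4 + 21/2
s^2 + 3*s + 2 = (s + 1)*(s + 2)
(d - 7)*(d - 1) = d^2 - 8*d + 7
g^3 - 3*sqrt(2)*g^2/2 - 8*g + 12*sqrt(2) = (g - 2*sqrt(2))*(g - 3*sqrt(2)/2)*(g + 2*sqrt(2))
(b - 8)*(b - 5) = b^2 - 13*b + 40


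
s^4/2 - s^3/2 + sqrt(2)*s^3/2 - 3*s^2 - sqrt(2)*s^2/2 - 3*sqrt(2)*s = s*(s/2 + sqrt(2)/2)*(s - 3)*(s + 2)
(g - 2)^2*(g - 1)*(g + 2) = g^4 - 3*g^3 - 2*g^2 + 12*g - 8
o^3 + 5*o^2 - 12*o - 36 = (o - 3)*(o + 2)*(o + 6)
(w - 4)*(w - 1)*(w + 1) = w^3 - 4*w^2 - w + 4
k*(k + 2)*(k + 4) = k^3 + 6*k^2 + 8*k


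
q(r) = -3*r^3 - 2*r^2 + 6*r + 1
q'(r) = -9*r^2 - 4*r + 6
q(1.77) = -11.28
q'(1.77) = -29.28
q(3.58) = -140.80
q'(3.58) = -123.67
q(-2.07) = 6.62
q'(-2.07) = -24.28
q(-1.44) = -2.83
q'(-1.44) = -6.90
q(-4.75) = 248.89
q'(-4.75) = -178.06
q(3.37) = -116.31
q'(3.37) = -109.69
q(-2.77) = 32.80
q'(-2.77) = -51.98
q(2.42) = -38.71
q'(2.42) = -56.39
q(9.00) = -2294.00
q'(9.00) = -759.00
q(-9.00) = 1972.00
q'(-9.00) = -687.00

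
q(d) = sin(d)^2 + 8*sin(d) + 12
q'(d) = 2*sin(d)*cos(d) + 8*cos(d)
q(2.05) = 19.89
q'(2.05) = -4.51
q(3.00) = 13.15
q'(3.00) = -8.20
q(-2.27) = 6.46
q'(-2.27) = -4.16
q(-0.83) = 6.64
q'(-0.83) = 4.40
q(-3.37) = 13.86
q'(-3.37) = -8.23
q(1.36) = 20.78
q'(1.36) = 2.08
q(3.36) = 10.31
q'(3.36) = -7.39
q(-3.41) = 14.19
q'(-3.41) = -8.22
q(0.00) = 12.00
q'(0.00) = 8.00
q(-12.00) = 16.58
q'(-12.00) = 7.66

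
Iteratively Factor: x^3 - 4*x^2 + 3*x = (x - 3)*(x^2 - x) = x*(x - 3)*(x - 1)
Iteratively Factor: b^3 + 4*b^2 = (b + 4)*(b^2) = b*(b + 4)*(b)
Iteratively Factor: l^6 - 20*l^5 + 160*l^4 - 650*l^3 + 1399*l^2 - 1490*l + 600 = (l - 2)*(l^5 - 18*l^4 + 124*l^3 - 402*l^2 + 595*l - 300) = (l - 2)*(l - 1)*(l^4 - 17*l^3 + 107*l^2 - 295*l + 300) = (l - 4)*(l - 2)*(l - 1)*(l^3 - 13*l^2 + 55*l - 75) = (l - 5)*(l - 4)*(l - 2)*(l - 1)*(l^2 - 8*l + 15) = (l - 5)*(l - 4)*(l - 3)*(l - 2)*(l - 1)*(l - 5)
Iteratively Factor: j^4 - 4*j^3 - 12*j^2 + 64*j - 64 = (j + 4)*(j^3 - 8*j^2 + 20*j - 16) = (j - 2)*(j + 4)*(j^2 - 6*j + 8) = (j - 4)*(j - 2)*(j + 4)*(j - 2)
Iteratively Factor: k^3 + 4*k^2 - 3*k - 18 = (k - 2)*(k^2 + 6*k + 9) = (k - 2)*(k + 3)*(k + 3)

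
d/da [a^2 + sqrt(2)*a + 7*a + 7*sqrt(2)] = 2*a + sqrt(2) + 7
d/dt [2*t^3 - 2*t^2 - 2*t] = 6*t^2 - 4*t - 2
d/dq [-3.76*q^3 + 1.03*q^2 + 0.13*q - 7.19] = -11.28*q^2 + 2.06*q + 0.13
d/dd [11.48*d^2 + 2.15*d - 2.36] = 22.96*d + 2.15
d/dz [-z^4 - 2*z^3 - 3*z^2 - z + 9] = -4*z^3 - 6*z^2 - 6*z - 1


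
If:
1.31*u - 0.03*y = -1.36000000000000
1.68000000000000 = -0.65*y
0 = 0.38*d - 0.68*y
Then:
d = -4.63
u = -1.10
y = -2.58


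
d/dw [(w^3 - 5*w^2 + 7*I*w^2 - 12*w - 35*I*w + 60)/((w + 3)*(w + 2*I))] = (w^4 + w^3*(6 + 4*I) + w^2*(-17 + 64*I) + w*(-204 - 60*I) + 30 - 192*I)/(w^4 + w^3*(6 + 4*I) + w^2*(5 + 24*I) + w*(-24 + 36*I) - 36)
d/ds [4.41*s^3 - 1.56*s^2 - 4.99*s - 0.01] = 13.23*s^2 - 3.12*s - 4.99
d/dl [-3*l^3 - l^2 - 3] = l*(-9*l - 2)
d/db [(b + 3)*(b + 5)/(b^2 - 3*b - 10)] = (-11*b^2 - 50*b - 35)/(b^4 - 6*b^3 - 11*b^2 + 60*b + 100)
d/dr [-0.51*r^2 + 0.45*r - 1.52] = 0.45 - 1.02*r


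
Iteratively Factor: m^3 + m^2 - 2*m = (m - 1)*(m^2 + 2*m) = m*(m - 1)*(m + 2)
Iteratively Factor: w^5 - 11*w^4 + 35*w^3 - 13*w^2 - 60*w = (w - 3)*(w^4 - 8*w^3 + 11*w^2 + 20*w) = (w - 4)*(w - 3)*(w^3 - 4*w^2 - 5*w) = (w - 5)*(w - 4)*(w - 3)*(w^2 + w) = (w - 5)*(w - 4)*(w - 3)*(w + 1)*(w)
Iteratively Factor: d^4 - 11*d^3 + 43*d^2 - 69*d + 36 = (d - 3)*(d^3 - 8*d^2 + 19*d - 12) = (d - 3)*(d - 1)*(d^2 - 7*d + 12) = (d - 3)^2*(d - 1)*(d - 4)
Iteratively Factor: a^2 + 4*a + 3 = (a + 1)*(a + 3)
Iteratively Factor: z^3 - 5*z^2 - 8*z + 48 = (z - 4)*(z^2 - z - 12) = (z - 4)^2*(z + 3)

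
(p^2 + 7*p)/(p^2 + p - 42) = p/(p - 6)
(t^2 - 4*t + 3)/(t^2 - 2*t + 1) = (t - 3)/(t - 1)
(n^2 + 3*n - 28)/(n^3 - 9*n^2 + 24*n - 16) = (n + 7)/(n^2 - 5*n + 4)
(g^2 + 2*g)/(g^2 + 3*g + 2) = g/(g + 1)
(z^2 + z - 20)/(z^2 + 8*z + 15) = (z - 4)/(z + 3)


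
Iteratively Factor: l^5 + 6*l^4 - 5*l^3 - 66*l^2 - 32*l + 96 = (l + 2)*(l^4 + 4*l^3 - 13*l^2 - 40*l + 48) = (l - 1)*(l + 2)*(l^3 + 5*l^2 - 8*l - 48) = (l - 3)*(l - 1)*(l + 2)*(l^2 + 8*l + 16) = (l - 3)*(l - 1)*(l + 2)*(l + 4)*(l + 4)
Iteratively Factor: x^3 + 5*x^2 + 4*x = (x)*(x^2 + 5*x + 4) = x*(x + 1)*(x + 4)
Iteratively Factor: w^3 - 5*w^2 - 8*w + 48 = (w - 4)*(w^2 - w - 12) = (w - 4)^2*(w + 3)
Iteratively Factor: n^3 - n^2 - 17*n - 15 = (n + 1)*(n^2 - 2*n - 15) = (n - 5)*(n + 1)*(n + 3)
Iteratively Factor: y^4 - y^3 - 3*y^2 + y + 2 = (y - 2)*(y^3 + y^2 - y - 1) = (y - 2)*(y + 1)*(y^2 - 1) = (y - 2)*(y + 1)^2*(y - 1)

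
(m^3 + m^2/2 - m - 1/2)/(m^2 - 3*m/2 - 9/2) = (-2*m^3 - m^2 + 2*m + 1)/(-2*m^2 + 3*m + 9)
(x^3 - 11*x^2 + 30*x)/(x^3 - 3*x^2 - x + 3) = x*(x^2 - 11*x + 30)/(x^3 - 3*x^2 - x + 3)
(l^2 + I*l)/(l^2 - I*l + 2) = l/(l - 2*I)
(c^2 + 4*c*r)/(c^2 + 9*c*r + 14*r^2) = c*(c + 4*r)/(c^2 + 9*c*r + 14*r^2)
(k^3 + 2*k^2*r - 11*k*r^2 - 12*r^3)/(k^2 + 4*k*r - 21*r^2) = (k^2 + 5*k*r + 4*r^2)/(k + 7*r)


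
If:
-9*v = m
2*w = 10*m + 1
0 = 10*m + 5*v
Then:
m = 0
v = 0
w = 1/2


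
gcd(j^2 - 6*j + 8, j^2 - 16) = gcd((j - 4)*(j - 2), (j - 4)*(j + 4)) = j - 4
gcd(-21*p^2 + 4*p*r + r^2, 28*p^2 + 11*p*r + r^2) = 7*p + r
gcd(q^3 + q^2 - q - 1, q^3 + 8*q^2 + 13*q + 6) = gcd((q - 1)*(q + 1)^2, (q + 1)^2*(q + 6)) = q^2 + 2*q + 1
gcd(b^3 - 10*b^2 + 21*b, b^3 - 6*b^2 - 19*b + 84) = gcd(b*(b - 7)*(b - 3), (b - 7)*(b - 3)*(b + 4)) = b^2 - 10*b + 21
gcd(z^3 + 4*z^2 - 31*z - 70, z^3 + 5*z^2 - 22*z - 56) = z^2 + 9*z + 14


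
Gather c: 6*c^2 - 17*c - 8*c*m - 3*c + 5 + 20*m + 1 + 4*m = 6*c^2 + c*(-8*m - 20) + 24*m + 6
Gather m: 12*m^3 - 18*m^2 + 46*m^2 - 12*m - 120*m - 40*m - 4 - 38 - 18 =12*m^3 + 28*m^2 - 172*m - 60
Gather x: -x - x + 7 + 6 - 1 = 12 - 2*x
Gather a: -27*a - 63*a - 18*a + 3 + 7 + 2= 12 - 108*a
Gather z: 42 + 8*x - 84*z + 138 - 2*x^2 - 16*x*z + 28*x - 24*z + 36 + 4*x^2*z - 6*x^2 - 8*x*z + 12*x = -8*x^2 + 48*x + z*(4*x^2 - 24*x - 108) + 216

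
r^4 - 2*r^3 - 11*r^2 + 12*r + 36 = (r - 3)^2*(r + 2)^2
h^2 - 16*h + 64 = (h - 8)^2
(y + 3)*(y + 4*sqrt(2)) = y^2 + 3*y + 4*sqrt(2)*y + 12*sqrt(2)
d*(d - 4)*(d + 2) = d^3 - 2*d^2 - 8*d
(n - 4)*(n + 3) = n^2 - n - 12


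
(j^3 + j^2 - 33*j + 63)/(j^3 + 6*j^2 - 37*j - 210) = (j^2 - 6*j + 9)/(j^2 - j - 30)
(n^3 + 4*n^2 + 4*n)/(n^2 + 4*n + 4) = n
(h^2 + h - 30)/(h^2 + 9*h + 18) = (h - 5)/(h + 3)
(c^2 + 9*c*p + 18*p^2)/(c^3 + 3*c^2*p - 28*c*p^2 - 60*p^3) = (-c - 3*p)/(-c^2 + 3*c*p + 10*p^2)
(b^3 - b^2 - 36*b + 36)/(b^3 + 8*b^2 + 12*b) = (b^2 - 7*b + 6)/(b*(b + 2))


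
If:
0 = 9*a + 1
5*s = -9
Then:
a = -1/9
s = -9/5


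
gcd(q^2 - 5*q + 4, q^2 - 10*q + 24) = q - 4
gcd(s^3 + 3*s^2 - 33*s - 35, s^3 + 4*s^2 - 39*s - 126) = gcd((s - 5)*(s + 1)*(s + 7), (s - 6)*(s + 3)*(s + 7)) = s + 7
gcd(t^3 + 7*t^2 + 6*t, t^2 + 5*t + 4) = t + 1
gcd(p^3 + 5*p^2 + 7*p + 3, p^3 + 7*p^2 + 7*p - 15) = p + 3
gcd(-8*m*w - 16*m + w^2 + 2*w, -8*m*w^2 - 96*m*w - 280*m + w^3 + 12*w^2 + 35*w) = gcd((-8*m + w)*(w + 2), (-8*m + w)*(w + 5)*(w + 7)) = -8*m + w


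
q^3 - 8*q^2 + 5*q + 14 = (q - 7)*(q - 2)*(q + 1)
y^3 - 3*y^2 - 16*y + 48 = (y - 4)*(y - 3)*(y + 4)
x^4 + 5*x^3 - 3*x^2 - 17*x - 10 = (x - 2)*(x + 1)^2*(x + 5)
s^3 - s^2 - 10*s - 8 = (s - 4)*(s + 1)*(s + 2)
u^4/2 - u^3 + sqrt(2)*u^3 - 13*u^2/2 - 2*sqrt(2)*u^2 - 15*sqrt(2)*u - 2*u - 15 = (u/2 + sqrt(2)/2)*(u - 5)*(u + 3)*(u + sqrt(2))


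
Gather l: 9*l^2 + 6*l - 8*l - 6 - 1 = 9*l^2 - 2*l - 7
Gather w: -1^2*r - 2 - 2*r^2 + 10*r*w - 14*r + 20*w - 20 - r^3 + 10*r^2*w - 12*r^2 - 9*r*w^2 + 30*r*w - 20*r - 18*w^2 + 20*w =-r^3 - 14*r^2 - 35*r + w^2*(-9*r - 18) + w*(10*r^2 + 40*r + 40) - 22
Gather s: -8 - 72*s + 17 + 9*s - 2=7 - 63*s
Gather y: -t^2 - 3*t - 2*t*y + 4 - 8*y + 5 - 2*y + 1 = -t^2 - 3*t + y*(-2*t - 10) + 10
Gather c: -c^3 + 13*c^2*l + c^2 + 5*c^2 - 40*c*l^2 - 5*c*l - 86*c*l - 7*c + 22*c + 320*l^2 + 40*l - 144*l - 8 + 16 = -c^3 + c^2*(13*l + 6) + c*(-40*l^2 - 91*l + 15) + 320*l^2 - 104*l + 8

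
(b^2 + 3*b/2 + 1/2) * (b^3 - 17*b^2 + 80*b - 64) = b^5 - 31*b^4/2 + 55*b^3 + 95*b^2/2 - 56*b - 32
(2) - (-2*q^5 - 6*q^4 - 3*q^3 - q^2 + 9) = 2*q^5 + 6*q^4 + 3*q^3 + q^2 - 7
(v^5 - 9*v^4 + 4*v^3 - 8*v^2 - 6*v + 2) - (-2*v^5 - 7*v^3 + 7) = 3*v^5 - 9*v^4 + 11*v^3 - 8*v^2 - 6*v - 5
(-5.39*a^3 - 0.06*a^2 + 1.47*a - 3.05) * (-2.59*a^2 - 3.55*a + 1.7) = 13.9601*a^5 + 19.2899*a^4 - 12.7573*a^3 + 2.579*a^2 + 13.3265*a - 5.185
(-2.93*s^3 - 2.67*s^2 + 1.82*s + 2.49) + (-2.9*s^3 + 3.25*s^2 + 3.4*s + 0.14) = -5.83*s^3 + 0.58*s^2 + 5.22*s + 2.63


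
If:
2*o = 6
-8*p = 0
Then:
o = 3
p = 0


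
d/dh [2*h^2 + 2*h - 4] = 4*h + 2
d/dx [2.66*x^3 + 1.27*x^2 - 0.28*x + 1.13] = 7.98*x^2 + 2.54*x - 0.28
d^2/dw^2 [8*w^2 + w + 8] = 16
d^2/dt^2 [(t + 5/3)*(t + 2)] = 2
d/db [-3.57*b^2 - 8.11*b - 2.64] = -7.14*b - 8.11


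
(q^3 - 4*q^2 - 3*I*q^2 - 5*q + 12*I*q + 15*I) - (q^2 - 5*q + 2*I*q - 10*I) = q^3 - 5*q^2 - 3*I*q^2 + 10*I*q + 25*I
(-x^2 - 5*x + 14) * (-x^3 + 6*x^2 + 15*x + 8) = x^5 - x^4 - 59*x^3 + x^2 + 170*x + 112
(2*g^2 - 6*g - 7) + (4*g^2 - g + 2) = 6*g^2 - 7*g - 5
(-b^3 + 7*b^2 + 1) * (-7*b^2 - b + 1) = 7*b^5 - 48*b^4 - 8*b^3 - b + 1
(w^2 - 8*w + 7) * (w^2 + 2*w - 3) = w^4 - 6*w^3 - 12*w^2 + 38*w - 21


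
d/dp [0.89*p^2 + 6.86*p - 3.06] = 1.78*p + 6.86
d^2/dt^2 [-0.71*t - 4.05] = 0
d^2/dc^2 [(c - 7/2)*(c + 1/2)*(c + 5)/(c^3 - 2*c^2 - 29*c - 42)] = (16*c^6 + 147*c^5 + 1896*c^4 + 3265*c^3 - 1659*c^2 + 27552*c + 69223)/(2*(c^9 - 6*c^8 - 75*c^7 + 214*c^6 + 2679*c^5 + 1758*c^4 - 33713*c^3 - 116550*c^2 - 153468*c - 74088))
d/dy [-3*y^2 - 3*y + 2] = -6*y - 3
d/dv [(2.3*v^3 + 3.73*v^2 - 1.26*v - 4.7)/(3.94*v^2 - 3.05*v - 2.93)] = (9.062*v^4 - 14.03*v^3 - 26.6291*v^2 + 15.1782*v - 10.6432)/(15.5236*v^4 - 24.034*v^3 - 13.7859*v^2 + 17.873*v + 8.5849)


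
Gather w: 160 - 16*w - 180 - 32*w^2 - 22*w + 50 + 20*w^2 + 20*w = -12*w^2 - 18*w + 30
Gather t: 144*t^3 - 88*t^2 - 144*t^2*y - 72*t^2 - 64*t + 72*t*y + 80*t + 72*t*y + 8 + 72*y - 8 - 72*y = 144*t^3 + t^2*(-144*y - 160) + t*(144*y + 16)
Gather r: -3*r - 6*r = -9*r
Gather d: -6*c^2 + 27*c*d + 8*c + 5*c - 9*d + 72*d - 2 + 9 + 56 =-6*c^2 + 13*c + d*(27*c + 63) + 63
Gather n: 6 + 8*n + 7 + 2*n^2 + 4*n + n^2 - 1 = 3*n^2 + 12*n + 12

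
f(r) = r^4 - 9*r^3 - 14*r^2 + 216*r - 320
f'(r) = 4*r^3 - 27*r^2 - 28*r + 216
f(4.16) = -12.16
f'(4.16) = -79.77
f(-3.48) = -715.27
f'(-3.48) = -182.12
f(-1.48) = -636.37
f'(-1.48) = 185.33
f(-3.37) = -733.48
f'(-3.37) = -149.37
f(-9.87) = 14327.84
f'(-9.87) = -5983.92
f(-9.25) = 10928.14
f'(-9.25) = -5001.00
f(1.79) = -19.57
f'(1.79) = 102.31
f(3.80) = 13.31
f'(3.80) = -60.79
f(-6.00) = 1120.00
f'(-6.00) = -1452.00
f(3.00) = 40.00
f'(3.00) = -3.00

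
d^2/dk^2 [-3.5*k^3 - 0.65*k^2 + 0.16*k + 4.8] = -21.0*k - 1.3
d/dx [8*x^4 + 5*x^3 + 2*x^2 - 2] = x*(32*x^2 + 15*x + 4)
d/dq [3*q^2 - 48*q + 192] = 6*q - 48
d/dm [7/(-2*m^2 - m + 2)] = 7*(4*m + 1)/(2*m^2 + m - 2)^2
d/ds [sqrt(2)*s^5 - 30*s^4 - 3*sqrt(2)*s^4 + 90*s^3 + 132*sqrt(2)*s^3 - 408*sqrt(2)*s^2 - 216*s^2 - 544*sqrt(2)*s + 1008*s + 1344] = 5*sqrt(2)*s^4 - 120*s^3 - 12*sqrt(2)*s^3 + 270*s^2 + 396*sqrt(2)*s^2 - 816*sqrt(2)*s - 432*s - 544*sqrt(2) + 1008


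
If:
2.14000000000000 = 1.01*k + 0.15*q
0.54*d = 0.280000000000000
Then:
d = 0.52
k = 2.11881188118812 - 0.148514851485149*q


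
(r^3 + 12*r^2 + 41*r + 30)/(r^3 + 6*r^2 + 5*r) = (r + 6)/r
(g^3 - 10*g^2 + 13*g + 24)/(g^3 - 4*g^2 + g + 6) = (g - 8)/(g - 2)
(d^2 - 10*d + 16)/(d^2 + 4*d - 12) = (d - 8)/(d + 6)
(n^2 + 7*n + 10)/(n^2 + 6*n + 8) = (n + 5)/(n + 4)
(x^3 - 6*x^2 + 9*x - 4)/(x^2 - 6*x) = (x^3 - 6*x^2 + 9*x - 4)/(x*(x - 6))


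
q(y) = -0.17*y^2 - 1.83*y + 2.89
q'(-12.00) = 2.25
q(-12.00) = 0.37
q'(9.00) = -4.89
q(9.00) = -27.35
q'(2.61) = -2.72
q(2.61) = -3.04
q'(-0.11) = -1.79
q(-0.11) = 3.09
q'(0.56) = -2.02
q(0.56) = 1.81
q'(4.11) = -3.23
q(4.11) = -7.50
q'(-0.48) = -1.67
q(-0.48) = 3.73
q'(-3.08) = -0.78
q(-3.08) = 6.91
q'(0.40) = -1.97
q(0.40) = 2.13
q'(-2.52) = -0.97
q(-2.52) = 6.42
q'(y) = -0.34*y - 1.83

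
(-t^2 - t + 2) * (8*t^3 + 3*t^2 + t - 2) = -8*t^5 - 11*t^4 + 12*t^3 + 7*t^2 + 4*t - 4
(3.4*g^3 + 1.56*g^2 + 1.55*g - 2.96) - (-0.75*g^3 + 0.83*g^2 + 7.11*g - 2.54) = 4.15*g^3 + 0.73*g^2 - 5.56*g - 0.42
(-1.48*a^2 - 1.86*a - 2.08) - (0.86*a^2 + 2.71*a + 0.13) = -2.34*a^2 - 4.57*a - 2.21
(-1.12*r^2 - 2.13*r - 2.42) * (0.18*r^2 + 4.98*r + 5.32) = -0.2016*r^4 - 5.961*r^3 - 17.0014*r^2 - 23.3832*r - 12.8744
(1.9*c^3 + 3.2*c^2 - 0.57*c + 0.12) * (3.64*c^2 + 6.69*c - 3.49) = 6.916*c^5 + 24.359*c^4 + 12.7022*c^3 - 14.5445*c^2 + 2.7921*c - 0.4188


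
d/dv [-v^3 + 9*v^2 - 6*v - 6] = -3*v^2 + 18*v - 6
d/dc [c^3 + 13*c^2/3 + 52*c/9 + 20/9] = 3*c^2 + 26*c/3 + 52/9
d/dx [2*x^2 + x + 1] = 4*x + 1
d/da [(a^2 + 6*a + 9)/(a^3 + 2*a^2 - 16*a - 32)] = (-a^4 - 12*a^3 - 55*a^2 - 100*a - 48)/(a^6 + 4*a^5 - 28*a^4 - 128*a^3 + 128*a^2 + 1024*a + 1024)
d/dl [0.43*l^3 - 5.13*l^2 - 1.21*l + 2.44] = 1.29*l^2 - 10.26*l - 1.21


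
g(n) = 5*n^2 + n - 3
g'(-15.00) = -149.00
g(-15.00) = 1107.00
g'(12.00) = 121.00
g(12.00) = 729.00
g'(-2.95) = -28.50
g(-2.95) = 37.56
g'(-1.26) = -11.60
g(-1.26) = 3.68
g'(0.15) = 2.50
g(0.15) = -2.74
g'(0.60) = 7.00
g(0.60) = -0.60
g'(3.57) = 36.70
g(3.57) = 64.29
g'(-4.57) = -44.70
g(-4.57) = 96.85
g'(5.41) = 55.10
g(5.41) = 148.75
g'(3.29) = 33.90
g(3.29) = 54.41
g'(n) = 10*n + 1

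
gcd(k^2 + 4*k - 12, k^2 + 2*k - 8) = k - 2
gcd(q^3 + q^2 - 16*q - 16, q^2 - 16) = q^2 - 16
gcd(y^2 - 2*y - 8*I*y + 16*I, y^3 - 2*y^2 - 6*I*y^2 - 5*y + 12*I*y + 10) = y - 2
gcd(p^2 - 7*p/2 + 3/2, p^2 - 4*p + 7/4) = p - 1/2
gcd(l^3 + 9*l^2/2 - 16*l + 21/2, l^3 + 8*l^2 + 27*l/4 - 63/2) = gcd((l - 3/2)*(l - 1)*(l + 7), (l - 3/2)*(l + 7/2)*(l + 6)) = l - 3/2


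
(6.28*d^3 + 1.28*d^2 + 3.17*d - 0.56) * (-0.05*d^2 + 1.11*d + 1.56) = -0.314*d^5 + 6.9068*d^4 + 11.0591*d^3 + 5.5435*d^2 + 4.3236*d - 0.8736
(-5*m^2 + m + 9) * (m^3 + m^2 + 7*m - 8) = -5*m^5 - 4*m^4 - 25*m^3 + 56*m^2 + 55*m - 72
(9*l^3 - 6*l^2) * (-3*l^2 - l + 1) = -27*l^5 + 9*l^4 + 15*l^3 - 6*l^2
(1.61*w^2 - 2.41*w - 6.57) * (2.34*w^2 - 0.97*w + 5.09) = 3.7674*w^4 - 7.2011*w^3 - 4.8412*w^2 - 5.894*w - 33.4413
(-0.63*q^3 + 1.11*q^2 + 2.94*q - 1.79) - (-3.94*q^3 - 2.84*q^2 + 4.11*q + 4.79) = 3.31*q^3 + 3.95*q^2 - 1.17*q - 6.58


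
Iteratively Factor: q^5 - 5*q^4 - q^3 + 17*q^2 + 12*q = (q)*(q^4 - 5*q^3 - q^2 + 17*q + 12) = q*(q + 1)*(q^3 - 6*q^2 + 5*q + 12) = q*(q - 3)*(q + 1)*(q^2 - 3*q - 4) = q*(q - 3)*(q + 1)^2*(q - 4)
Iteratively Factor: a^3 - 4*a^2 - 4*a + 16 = (a + 2)*(a^2 - 6*a + 8) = (a - 2)*(a + 2)*(a - 4)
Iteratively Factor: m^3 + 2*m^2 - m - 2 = (m + 1)*(m^2 + m - 2) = (m + 1)*(m + 2)*(m - 1)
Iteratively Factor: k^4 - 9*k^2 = (k - 3)*(k^3 + 3*k^2) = k*(k - 3)*(k^2 + 3*k) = k^2*(k - 3)*(k + 3)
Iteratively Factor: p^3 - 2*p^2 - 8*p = (p + 2)*(p^2 - 4*p) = p*(p + 2)*(p - 4)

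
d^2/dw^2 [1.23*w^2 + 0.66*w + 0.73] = 2.46000000000000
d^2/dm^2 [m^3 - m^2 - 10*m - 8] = 6*m - 2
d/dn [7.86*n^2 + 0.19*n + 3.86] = 15.72*n + 0.19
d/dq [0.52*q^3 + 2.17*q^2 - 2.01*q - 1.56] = 1.56*q^2 + 4.34*q - 2.01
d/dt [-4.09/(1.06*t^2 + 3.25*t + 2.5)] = (8.6708*t + 13.2925)/(1.06*t^2 + 3.25*t + 2.5)^2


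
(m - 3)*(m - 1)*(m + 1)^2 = m^4 - 2*m^3 - 4*m^2 + 2*m + 3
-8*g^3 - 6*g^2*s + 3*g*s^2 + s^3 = (-2*g + s)*(g + s)*(4*g + s)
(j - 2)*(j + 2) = j^2 - 4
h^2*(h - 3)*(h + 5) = h^4 + 2*h^3 - 15*h^2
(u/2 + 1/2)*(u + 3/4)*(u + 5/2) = u^3/2 + 17*u^2/8 + 41*u/16 + 15/16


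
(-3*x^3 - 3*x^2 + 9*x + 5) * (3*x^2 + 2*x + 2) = -9*x^5 - 15*x^4 + 15*x^3 + 27*x^2 + 28*x + 10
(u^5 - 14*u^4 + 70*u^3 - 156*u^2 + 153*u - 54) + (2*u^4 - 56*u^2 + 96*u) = u^5 - 12*u^4 + 70*u^3 - 212*u^2 + 249*u - 54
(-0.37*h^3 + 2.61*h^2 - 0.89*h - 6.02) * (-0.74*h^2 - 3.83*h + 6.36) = 0.2738*h^5 - 0.5143*h^4 - 11.6909*h^3 + 24.4631*h^2 + 17.3962*h - 38.2872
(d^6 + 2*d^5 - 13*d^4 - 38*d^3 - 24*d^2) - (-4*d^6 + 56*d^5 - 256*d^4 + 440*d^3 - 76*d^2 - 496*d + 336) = 5*d^6 - 54*d^5 + 243*d^4 - 478*d^3 + 52*d^2 + 496*d - 336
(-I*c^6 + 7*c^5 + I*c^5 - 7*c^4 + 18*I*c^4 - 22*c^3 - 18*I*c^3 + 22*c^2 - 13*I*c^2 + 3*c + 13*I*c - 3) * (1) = -I*c^6 + 7*c^5 + I*c^5 - 7*c^4 + 18*I*c^4 - 22*c^3 - 18*I*c^3 + 22*c^2 - 13*I*c^2 + 3*c + 13*I*c - 3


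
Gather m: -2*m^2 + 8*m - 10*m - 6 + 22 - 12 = -2*m^2 - 2*m + 4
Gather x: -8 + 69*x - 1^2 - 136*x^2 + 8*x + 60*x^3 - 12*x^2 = 60*x^3 - 148*x^2 + 77*x - 9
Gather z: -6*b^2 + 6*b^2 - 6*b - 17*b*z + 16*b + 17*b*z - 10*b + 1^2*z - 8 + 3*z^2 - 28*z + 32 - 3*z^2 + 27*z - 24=0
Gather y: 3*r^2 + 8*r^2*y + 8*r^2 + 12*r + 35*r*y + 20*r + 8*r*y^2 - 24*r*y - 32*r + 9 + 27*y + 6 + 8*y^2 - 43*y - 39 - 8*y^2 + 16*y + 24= 11*r^2 + 8*r*y^2 + y*(8*r^2 + 11*r)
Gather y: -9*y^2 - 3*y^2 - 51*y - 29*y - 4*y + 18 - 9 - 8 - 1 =-12*y^2 - 84*y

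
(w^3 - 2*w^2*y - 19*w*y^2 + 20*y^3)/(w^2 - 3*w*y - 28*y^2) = (-w^2 + 6*w*y - 5*y^2)/(-w + 7*y)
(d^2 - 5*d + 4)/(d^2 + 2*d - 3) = (d - 4)/(d + 3)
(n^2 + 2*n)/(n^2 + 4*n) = (n + 2)/(n + 4)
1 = 1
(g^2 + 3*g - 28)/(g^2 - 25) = (g^2 + 3*g - 28)/(g^2 - 25)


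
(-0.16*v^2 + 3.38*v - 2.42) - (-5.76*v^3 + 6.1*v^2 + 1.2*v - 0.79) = 5.76*v^3 - 6.26*v^2 + 2.18*v - 1.63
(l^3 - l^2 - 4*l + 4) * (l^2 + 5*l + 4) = l^5 + 4*l^4 - 5*l^3 - 20*l^2 + 4*l + 16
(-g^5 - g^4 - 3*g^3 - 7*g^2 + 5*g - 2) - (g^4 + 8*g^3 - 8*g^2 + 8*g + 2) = -g^5 - 2*g^4 - 11*g^3 + g^2 - 3*g - 4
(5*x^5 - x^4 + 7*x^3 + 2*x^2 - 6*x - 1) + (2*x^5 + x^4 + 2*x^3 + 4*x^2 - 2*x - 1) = 7*x^5 + 9*x^3 + 6*x^2 - 8*x - 2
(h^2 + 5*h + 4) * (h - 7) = h^3 - 2*h^2 - 31*h - 28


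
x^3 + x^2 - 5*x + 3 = (x - 1)^2*(x + 3)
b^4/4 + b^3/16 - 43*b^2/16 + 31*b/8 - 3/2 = (b/4 + 1)*(b - 2)*(b - 1)*(b - 3/4)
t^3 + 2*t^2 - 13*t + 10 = (t - 2)*(t - 1)*(t + 5)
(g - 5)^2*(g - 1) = g^3 - 11*g^2 + 35*g - 25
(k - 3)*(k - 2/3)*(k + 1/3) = k^3 - 10*k^2/3 + 7*k/9 + 2/3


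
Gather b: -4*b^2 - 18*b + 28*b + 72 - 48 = -4*b^2 + 10*b + 24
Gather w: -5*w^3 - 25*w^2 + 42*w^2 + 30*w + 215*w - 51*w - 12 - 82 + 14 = -5*w^3 + 17*w^2 + 194*w - 80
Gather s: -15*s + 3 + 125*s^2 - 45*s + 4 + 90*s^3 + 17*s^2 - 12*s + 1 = 90*s^3 + 142*s^2 - 72*s + 8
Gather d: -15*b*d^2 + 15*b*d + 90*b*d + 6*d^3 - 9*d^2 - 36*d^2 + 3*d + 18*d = 6*d^3 + d^2*(-15*b - 45) + d*(105*b + 21)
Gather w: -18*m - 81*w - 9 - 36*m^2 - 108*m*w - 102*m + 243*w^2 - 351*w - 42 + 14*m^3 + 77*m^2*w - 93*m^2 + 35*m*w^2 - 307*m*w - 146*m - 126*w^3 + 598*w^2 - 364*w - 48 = 14*m^3 - 129*m^2 - 266*m - 126*w^3 + w^2*(35*m + 841) + w*(77*m^2 - 415*m - 796) - 99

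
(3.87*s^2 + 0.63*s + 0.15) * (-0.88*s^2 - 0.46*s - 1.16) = -3.4056*s^4 - 2.3346*s^3 - 4.911*s^2 - 0.7998*s - 0.174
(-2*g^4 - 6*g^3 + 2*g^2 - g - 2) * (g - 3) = -2*g^5 + 20*g^3 - 7*g^2 + g + 6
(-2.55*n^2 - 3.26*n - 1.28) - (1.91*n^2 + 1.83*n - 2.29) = -4.46*n^2 - 5.09*n + 1.01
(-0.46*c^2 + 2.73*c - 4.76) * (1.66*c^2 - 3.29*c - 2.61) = -0.7636*c^4 + 6.0452*c^3 - 15.6827*c^2 + 8.5351*c + 12.4236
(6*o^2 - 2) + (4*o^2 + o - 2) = 10*o^2 + o - 4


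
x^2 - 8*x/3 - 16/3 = (x - 4)*(x + 4/3)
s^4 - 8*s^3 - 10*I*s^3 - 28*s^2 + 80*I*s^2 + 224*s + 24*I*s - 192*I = (s - 8)*(s - 6*I)*(s - 2*I)^2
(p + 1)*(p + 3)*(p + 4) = p^3 + 8*p^2 + 19*p + 12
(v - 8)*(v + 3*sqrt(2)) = v^2 - 8*v + 3*sqrt(2)*v - 24*sqrt(2)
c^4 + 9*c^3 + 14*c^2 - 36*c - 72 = (c - 2)*(c + 2)*(c + 3)*(c + 6)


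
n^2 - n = n*(n - 1)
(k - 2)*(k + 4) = k^2 + 2*k - 8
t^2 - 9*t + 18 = (t - 6)*(t - 3)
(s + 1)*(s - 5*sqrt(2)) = s^2 - 5*sqrt(2)*s + s - 5*sqrt(2)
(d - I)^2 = d^2 - 2*I*d - 1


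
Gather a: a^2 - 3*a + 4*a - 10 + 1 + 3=a^2 + a - 6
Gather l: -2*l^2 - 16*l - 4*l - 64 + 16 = -2*l^2 - 20*l - 48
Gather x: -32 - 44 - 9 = -85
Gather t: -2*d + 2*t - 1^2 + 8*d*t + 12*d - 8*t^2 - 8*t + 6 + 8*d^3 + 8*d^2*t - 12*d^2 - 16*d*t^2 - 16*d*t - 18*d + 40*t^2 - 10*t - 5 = 8*d^3 - 12*d^2 - 8*d + t^2*(32 - 16*d) + t*(8*d^2 - 8*d - 16)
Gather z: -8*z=-8*z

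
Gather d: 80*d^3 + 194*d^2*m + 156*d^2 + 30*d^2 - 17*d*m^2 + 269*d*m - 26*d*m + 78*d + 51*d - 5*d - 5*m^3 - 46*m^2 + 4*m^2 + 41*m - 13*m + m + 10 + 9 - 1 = 80*d^3 + d^2*(194*m + 186) + d*(-17*m^2 + 243*m + 124) - 5*m^3 - 42*m^2 + 29*m + 18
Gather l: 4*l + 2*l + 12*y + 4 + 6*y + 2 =6*l + 18*y + 6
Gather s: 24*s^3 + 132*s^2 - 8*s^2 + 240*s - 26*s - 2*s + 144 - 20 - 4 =24*s^3 + 124*s^2 + 212*s + 120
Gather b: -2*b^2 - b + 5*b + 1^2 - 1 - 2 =-2*b^2 + 4*b - 2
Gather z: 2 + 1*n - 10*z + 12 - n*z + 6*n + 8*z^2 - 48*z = 7*n + 8*z^2 + z*(-n - 58) + 14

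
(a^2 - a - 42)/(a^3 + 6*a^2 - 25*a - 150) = (a - 7)/(a^2 - 25)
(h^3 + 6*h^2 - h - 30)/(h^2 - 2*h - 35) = (h^2 + h - 6)/(h - 7)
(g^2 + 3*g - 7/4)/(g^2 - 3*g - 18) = (-g^2 - 3*g + 7/4)/(-g^2 + 3*g + 18)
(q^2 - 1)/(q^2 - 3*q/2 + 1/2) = 2*(q + 1)/(2*q - 1)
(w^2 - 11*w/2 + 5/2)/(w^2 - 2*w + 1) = (2*w^2 - 11*w + 5)/(2*(w^2 - 2*w + 1))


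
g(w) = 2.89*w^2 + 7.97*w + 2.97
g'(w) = 5.78*w + 7.97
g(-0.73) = -1.31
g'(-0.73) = 3.75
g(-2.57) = 1.58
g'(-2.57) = -6.88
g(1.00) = 13.83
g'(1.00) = 13.75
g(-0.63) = -0.90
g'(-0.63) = 4.33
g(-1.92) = -1.68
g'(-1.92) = -3.13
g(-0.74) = -1.35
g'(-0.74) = 3.69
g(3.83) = 75.89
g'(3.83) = 30.11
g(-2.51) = 1.17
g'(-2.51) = -6.54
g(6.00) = 154.83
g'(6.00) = 42.65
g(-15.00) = 533.67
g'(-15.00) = -78.73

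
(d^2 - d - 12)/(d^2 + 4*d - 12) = (d^2 - d - 12)/(d^2 + 4*d - 12)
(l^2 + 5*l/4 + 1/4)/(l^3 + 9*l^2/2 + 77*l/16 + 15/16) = 4*(l + 1)/(4*l^2 + 17*l + 15)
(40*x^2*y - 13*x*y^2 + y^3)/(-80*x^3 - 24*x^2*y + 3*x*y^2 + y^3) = y*(-8*x + y)/(16*x^2 + 8*x*y + y^2)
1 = 1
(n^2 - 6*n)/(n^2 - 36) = n/(n + 6)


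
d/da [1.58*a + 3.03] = 1.58000000000000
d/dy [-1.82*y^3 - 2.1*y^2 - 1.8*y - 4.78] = -5.46*y^2 - 4.2*y - 1.8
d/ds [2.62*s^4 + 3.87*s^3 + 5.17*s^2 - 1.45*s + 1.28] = 10.48*s^3 + 11.61*s^2 + 10.34*s - 1.45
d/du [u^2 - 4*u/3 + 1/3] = 2*u - 4/3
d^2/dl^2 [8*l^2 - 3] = 16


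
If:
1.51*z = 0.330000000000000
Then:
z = 0.22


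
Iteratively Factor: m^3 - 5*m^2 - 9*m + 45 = (m - 5)*(m^2 - 9) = (m - 5)*(m - 3)*(m + 3)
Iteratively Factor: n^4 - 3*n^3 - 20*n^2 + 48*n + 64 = (n - 4)*(n^3 + n^2 - 16*n - 16) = (n - 4)*(n + 4)*(n^2 - 3*n - 4) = (n - 4)^2*(n + 4)*(n + 1)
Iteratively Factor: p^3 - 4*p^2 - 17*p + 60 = (p + 4)*(p^2 - 8*p + 15) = (p - 5)*(p + 4)*(p - 3)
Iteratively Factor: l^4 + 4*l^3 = (l)*(l^3 + 4*l^2) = l^2*(l^2 + 4*l) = l^2*(l + 4)*(l)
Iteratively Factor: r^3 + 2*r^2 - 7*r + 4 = (r + 4)*(r^2 - 2*r + 1) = (r - 1)*(r + 4)*(r - 1)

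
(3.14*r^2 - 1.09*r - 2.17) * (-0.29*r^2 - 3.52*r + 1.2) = -0.9106*r^4 - 10.7367*r^3 + 8.2341*r^2 + 6.3304*r - 2.604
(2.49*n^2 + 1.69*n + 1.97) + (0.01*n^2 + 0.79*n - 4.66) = 2.5*n^2 + 2.48*n - 2.69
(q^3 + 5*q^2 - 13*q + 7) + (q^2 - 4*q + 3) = q^3 + 6*q^2 - 17*q + 10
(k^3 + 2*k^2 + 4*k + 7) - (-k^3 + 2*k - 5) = 2*k^3 + 2*k^2 + 2*k + 12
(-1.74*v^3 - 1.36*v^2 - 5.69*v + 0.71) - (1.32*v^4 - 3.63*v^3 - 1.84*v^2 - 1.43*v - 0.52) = -1.32*v^4 + 1.89*v^3 + 0.48*v^2 - 4.26*v + 1.23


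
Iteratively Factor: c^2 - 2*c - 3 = (c - 3)*(c + 1)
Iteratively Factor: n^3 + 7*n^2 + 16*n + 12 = (n + 2)*(n^2 + 5*n + 6) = (n + 2)^2*(n + 3)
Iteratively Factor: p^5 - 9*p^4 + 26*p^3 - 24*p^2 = (p - 2)*(p^4 - 7*p^3 + 12*p^2) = p*(p - 2)*(p^3 - 7*p^2 + 12*p) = p^2*(p - 2)*(p^2 - 7*p + 12) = p^2*(p - 4)*(p - 2)*(p - 3)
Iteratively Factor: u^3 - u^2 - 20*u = (u - 5)*(u^2 + 4*u) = (u - 5)*(u + 4)*(u)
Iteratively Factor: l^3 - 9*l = (l)*(l^2 - 9) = l*(l - 3)*(l + 3)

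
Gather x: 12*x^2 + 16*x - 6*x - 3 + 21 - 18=12*x^2 + 10*x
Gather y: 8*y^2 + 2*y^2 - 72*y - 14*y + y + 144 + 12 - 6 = 10*y^2 - 85*y + 150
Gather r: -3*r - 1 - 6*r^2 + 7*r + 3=-6*r^2 + 4*r + 2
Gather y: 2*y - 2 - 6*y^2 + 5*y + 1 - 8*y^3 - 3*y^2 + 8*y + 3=-8*y^3 - 9*y^2 + 15*y + 2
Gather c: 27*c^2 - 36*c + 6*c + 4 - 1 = 27*c^2 - 30*c + 3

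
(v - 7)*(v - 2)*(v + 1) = v^3 - 8*v^2 + 5*v + 14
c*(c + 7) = c^2 + 7*c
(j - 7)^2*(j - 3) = j^3 - 17*j^2 + 91*j - 147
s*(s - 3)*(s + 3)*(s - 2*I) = s^4 - 2*I*s^3 - 9*s^2 + 18*I*s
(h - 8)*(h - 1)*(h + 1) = h^3 - 8*h^2 - h + 8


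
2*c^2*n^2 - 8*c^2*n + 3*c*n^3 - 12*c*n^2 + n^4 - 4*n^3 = n*(c + n)*(2*c + n)*(n - 4)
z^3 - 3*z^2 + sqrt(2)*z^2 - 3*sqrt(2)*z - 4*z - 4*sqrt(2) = (z - 4)*(z + 1)*(z + sqrt(2))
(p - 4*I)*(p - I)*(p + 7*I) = p^3 + 2*I*p^2 + 31*p - 28*I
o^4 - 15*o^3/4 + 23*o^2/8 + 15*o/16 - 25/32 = (o - 5/2)*(o - 5/4)*(o - 1/2)*(o + 1/2)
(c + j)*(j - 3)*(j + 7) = c*j^2 + 4*c*j - 21*c + j^3 + 4*j^2 - 21*j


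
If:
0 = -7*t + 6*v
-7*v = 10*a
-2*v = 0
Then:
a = 0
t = 0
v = 0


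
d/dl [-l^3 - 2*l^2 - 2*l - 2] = -3*l^2 - 4*l - 2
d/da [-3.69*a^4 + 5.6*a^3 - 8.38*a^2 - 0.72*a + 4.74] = -14.76*a^3 + 16.8*a^2 - 16.76*a - 0.72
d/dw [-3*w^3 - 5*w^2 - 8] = w*(-9*w - 10)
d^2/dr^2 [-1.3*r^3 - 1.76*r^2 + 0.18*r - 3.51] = -7.8*r - 3.52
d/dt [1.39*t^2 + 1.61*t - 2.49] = 2.78*t + 1.61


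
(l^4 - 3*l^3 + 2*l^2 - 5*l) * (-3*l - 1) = -3*l^5 + 8*l^4 - 3*l^3 + 13*l^2 + 5*l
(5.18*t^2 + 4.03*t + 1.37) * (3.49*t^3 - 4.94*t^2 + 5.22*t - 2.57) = 18.0782*t^5 - 11.5245*t^4 + 11.9127*t^3 + 0.956200000000003*t^2 - 3.2057*t - 3.5209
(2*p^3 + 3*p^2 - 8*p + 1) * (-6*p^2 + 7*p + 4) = -12*p^5 - 4*p^4 + 77*p^3 - 50*p^2 - 25*p + 4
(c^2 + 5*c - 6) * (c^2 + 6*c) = c^4 + 11*c^3 + 24*c^2 - 36*c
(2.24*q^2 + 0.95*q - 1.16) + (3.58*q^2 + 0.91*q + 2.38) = 5.82*q^2 + 1.86*q + 1.22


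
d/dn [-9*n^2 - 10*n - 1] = -18*n - 10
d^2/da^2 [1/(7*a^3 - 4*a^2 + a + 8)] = 2*((4 - 21*a)*(7*a^3 - 4*a^2 + a + 8) + (21*a^2 - 8*a + 1)^2)/(7*a^3 - 4*a^2 + a + 8)^3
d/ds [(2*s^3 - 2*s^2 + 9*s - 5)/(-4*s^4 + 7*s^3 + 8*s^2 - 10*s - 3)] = (8*s^6 - 16*s^5 + 138*s^4 - 246*s^3 + 35*s^2 + 92*s - 77)/(16*s^8 - 56*s^7 - 15*s^6 + 192*s^5 - 52*s^4 - 202*s^3 + 52*s^2 + 60*s + 9)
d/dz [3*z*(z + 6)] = 6*z + 18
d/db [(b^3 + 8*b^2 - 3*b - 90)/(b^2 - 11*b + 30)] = (b^4 - 22*b^3 + 5*b^2 + 660*b - 1080)/(b^4 - 22*b^3 + 181*b^2 - 660*b + 900)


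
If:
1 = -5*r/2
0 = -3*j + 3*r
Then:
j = -2/5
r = -2/5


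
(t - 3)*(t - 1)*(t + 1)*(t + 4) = t^4 + t^3 - 13*t^2 - t + 12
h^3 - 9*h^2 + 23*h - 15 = (h - 5)*(h - 3)*(h - 1)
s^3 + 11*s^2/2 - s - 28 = (s - 2)*(s + 7/2)*(s + 4)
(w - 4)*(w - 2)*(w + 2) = w^3 - 4*w^2 - 4*w + 16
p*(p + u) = p^2 + p*u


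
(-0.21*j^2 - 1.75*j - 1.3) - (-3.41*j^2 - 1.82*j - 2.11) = 3.2*j^2 + 0.0700000000000001*j + 0.81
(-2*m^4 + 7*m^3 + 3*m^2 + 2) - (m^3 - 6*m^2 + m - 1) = -2*m^4 + 6*m^3 + 9*m^2 - m + 3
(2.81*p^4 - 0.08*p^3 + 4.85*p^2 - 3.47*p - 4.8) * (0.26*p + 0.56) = 0.7306*p^5 + 1.5528*p^4 + 1.2162*p^3 + 1.8138*p^2 - 3.1912*p - 2.688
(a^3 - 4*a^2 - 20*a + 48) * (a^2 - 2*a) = a^5 - 6*a^4 - 12*a^3 + 88*a^2 - 96*a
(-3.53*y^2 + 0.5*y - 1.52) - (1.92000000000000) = -3.53*y^2 + 0.5*y - 3.44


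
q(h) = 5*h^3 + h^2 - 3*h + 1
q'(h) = 15*h^2 + 2*h - 3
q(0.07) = 0.80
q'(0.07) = -2.79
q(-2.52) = -65.10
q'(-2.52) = 87.22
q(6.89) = 1663.22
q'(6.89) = 722.86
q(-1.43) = -7.29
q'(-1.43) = 24.81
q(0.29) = 0.34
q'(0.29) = -1.16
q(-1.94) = -25.92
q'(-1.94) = 49.57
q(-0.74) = 1.74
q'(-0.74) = 3.73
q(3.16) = 159.28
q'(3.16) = 153.10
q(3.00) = 136.00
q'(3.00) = 138.00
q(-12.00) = -8459.00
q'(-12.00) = 2133.00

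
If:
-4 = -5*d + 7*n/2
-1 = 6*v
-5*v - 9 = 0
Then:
No Solution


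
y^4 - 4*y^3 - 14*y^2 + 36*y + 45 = (y - 5)*(y - 3)*(y + 1)*(y + 3)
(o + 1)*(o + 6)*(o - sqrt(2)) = o^3 - sqrt(2)*o^2 + 7*o^2 - 7*sqrt(2)*o + 6*o - 6*sqrt(2)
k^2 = k^2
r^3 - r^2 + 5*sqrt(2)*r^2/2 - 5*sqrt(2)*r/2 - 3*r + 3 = (r - 1)*(r - sqrt(2)/2)*(r + 3*sqrt(2))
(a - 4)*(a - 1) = a^2 - 5*a + 4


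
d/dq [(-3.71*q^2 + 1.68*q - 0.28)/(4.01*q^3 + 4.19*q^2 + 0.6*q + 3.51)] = (14.8771*q^4 - 13.4736*q^3 - 5.8968*q^2 - 23.6978*q + 6.0648)/(16.0801*q^6 + 33.6038*q^5 + 22.3681*q^4 + 33.1782*q^3 + 29.7738*q^2 + 4.212*q + 12.3201)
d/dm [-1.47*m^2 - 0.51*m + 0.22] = -2.94*m - 0.51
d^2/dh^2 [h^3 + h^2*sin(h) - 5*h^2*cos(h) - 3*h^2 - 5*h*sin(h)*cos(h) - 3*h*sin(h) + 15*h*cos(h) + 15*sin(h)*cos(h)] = -h^2*sin(h) + 5*h^2*cos(h) + 23*h*sin(h) + 10*h*sin(2*h) - 11*h*cos(h) + 6*h - 28*sin(h) - 30*sin(2*h) - 16*cos(h) - 10*cos(2*h) - 6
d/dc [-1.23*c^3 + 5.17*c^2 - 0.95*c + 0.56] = -3.69*c^2 + 10.34*c - 0.95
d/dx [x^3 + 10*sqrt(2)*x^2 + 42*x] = 3*x^2 + 20*sqrt(2)*x + 42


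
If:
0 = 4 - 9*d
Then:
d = 4/9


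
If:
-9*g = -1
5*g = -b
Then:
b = -5/9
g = 1/9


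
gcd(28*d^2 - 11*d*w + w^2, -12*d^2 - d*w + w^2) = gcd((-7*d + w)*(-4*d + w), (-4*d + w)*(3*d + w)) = -4*d + w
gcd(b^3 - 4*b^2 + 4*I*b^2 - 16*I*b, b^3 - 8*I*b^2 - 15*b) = b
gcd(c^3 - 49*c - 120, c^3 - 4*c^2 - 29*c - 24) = c^2 - 5*c - 24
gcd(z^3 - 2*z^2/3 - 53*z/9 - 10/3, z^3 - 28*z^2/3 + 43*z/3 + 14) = z^2 - 7*z/3 - 2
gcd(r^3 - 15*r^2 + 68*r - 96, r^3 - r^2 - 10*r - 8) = r - 4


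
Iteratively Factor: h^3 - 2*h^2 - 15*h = (h)*(h^2 - 2*h - 15) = h*(h - 5)*(h + 3)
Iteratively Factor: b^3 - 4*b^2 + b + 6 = (b - 2)*(b^2 - 2*b - 3) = (b - 3)*(b - 2)*(b + 1)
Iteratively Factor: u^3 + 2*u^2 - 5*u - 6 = (u - 2)*(u^2 + 4*u + 3) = (u - 2)*(u + 1)*(u + 3)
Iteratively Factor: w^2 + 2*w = (w + 2)*(w)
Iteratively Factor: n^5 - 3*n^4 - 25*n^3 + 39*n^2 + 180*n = (n + 3)*(n^4 - 6*n^3 - 7*n^2 + 60*n) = (n + 3)^2*(n^3 - 9*n^2 + 20*n) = (n - 5)*(n + 3)^2*(n^2 - 4*n) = (n - 5)*(n - 4)*(n + 3)^2*(n)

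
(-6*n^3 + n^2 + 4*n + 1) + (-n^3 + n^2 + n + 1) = -7*n^3 + 2*n^2 + 5*n + 2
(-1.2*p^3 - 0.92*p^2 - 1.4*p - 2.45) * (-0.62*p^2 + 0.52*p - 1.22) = 0.744*p^5 - 0.0536*p^4 + 1.8536*p^3 + 1.9134*p^2 + 0.434*p + 2.989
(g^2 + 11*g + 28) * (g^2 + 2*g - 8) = g^4 + 13*g^3 + 42*g^2 - 32*g - 224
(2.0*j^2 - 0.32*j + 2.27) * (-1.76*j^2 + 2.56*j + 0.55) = -3.52*j^4 + 5.6832*j^3 - 3.7144*j^2 + 5.6352*j + 1.2485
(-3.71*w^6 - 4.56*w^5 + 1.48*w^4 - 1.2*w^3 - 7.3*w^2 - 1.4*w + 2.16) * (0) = 0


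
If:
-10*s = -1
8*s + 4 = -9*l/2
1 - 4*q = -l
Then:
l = -16/15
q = -1/60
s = 1/10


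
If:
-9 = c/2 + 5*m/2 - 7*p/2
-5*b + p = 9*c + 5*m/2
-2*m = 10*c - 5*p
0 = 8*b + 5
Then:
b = -5/8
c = 1787/1708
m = -3415/1708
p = 552/427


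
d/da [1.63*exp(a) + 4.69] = 1.63*exp(a)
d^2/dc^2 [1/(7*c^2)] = 6/(7*c^4)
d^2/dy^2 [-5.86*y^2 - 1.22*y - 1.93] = -11.7200000000000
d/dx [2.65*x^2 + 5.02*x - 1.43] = 5.3*x + 5.02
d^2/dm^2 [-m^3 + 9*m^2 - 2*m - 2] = 18 - 6*m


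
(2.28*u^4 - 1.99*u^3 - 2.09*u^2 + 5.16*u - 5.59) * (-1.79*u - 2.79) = -4.0812*u^5 - 2.7991*u^4 + 9.2932*u^3 - 3.4053*u^2 - 4.3903*u + 15.5961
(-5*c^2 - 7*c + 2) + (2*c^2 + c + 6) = -3*c^2 - 6*c + 8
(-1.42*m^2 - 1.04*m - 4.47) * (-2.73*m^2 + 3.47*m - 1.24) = 3.8766*m^4 - 2.0882*m^3 + 10.3551*m^2 - 14.2213*m + 5.5428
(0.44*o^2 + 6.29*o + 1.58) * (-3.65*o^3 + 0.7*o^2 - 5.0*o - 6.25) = -1.606*o^5 - 22.6505*o^4 - 3.564*o^3 - 33.094*o^2 - 47.2125*o - 9.875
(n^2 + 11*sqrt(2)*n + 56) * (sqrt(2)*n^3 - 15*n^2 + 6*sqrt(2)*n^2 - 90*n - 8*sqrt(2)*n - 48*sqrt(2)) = sqrt(2)*n^5 + 7*n^4 + 6*sqrt(2)*n^4 - 117*sqrt(2)*n^3 + 42*n^3 - 1016*n^2 - 702*sqrt(2)*n^2 - 6096*n - 448*sqrt(2)*n - 2688*sqrt(2)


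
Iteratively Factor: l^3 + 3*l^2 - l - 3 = (l + 3)*(l^2 - 1) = (l + 1)*(l + 3)*(l - 1)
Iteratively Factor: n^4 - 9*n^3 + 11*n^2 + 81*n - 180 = (n - 3)*(n^3 - 6*n^2 - 7*n + 60) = (n - 4)*(n - 3)*(n^2 - 2*n - 15) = (n - 5)*(n - 4)*(n - 3)*(n + 3)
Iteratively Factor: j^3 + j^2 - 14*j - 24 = (j + 2)*(j^2 - j - 12) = (j + 2)*(j + 3)*(j - 4)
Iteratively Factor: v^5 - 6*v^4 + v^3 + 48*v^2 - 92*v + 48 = (v - 1)*(v^4 - 5*v^3 - 4*v^2 + 44*v - 48) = (v - 2)*(v - 1)*(v^3 - 3*v^2 - 10*v + 24) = (v - 2)*(v - 1)*(v + 3)*(v^2 - 6*v + 8) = (v - 4)*(v - 2)*(v - 1)*(v + 3)*(v - 2)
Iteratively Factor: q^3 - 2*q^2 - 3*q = (q + 1)*(q^2 - 3*q) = (q - 3)*(q + 1)*(q)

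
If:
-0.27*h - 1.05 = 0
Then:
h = -3.89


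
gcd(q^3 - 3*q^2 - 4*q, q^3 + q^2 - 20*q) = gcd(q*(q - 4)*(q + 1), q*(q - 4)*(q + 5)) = q^2 - 4*q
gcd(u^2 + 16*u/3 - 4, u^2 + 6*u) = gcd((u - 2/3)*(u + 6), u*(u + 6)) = u + 6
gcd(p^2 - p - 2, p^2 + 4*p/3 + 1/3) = p + 1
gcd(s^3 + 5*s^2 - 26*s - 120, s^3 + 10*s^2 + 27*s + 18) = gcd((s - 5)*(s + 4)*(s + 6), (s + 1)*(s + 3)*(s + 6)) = s + 6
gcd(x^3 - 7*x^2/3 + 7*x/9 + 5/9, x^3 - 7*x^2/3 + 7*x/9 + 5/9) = x^3 - 7*x^2/3 + 7*x/9 + 5/9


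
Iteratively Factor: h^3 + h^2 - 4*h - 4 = (h - 2)*(h^2 + 3*h + 2) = (h - 2)*(h + 2)*(h + 1)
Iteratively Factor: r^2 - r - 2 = (r - 2)*(r + 1)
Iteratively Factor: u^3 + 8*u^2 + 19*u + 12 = (u + 3)*(u^2 + 5*u + 4) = (u + 3)*(u + 4)*(u + 1)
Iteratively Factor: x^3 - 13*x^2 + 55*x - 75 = (x - 5)*(x^2 - 8*x + 15) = (x - 5)^2*(x - 3)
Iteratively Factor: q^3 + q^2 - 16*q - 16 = (q + 4)*(q^2 - 3*q - 4) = (q - 4)*(q + 4)*(q + 1)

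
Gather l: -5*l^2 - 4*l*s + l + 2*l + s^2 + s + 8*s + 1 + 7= -5*l^2 + l*(3 - 4*s) + s^2 + 9*s + 8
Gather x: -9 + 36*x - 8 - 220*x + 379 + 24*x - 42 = 320 - 160*x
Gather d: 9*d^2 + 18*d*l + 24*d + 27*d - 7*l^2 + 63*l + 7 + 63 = 9*d^2 + d*(18*l + 51) - 7*l^2 + 63*l + 70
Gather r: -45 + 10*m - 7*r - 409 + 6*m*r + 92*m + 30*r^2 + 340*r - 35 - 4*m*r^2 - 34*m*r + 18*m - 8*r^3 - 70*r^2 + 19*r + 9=120*m - 8*r^3 + r^2*(-4*m - 40) + r*(352 - 28*m) - 480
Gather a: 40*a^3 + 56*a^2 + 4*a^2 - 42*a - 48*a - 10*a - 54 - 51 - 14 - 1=40*a^3 + 60*a^2 - 100*a - 120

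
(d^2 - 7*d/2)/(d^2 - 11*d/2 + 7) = d/(d - 2)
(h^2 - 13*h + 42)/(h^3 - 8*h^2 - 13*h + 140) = (h - 6)/(h^2 - h - 20)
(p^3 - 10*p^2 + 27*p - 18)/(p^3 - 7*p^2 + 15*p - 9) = (p - 6)/(p - 3)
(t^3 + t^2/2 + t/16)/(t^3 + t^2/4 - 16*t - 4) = t*(4*t + 1)/(4*(t^2 - 16))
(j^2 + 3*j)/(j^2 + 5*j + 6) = j/(j + 2)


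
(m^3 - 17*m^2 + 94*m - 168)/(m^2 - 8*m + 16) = (m^2 - 13*m + 42)/(m - 4)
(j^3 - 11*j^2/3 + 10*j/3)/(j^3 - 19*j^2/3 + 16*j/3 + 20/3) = j*(3*j - 5)/(3*j^2 - 13*j - 10)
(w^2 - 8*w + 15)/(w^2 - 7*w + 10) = (w - 3)/(w - 2)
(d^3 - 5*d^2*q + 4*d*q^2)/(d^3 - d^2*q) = (d - 4*q)/d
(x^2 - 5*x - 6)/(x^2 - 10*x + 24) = (x + 1)/(x - 4)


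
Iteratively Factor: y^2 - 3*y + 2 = (y - 2)*(y - 1)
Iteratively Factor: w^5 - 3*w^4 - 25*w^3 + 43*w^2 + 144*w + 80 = (w + 1)*(w^4 - 4*w^3 - 21*w^2 + 64*w + 80) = (w + 1)^2*(w^3 - 5*w^2 - 16*w + 80) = (w + 1)^2*(w + 4)*(w^2 - 9*w + 20) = (w - 5)*(w + 1)^2*(w + 4)*(w - 4)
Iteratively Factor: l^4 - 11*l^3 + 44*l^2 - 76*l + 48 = (l - 2)*(l^3 - 9*l^2 + 26*l - 24) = (l - 4)*(l - 2)*(l^2 - 5*l + 6) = (l - 4)*(l - 3)*(l - 2)*(l - 2)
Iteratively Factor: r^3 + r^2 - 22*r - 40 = (r + 4)*(r^2 - 3*r - 10) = (r + 2)*(r + 4)*(r - 5)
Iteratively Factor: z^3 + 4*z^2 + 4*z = (z + 2)*(z^2 + 2*z) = z*(z + 2)*(z + 2)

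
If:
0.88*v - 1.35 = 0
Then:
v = 1.53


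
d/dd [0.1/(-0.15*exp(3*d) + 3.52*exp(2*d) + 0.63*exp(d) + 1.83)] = (0.045*exp(2*d) - 0.704*exp(d) - 0.063)*exp(d)/(-0.15*exp(3*d) + 3.52*exp(2*d) + 0.63*exp(d) + 1.83)^2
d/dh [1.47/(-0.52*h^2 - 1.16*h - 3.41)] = (1.5288*h + 1.7052)/(0.52*h^2 + 1.16*h + 3.41)^2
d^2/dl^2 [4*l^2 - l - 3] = 8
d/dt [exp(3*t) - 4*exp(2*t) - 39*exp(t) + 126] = (3*exp(2*t) - 8*exp(t) - 39)*exp(t)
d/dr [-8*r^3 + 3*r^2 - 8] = 6*r*(1 - 4*r)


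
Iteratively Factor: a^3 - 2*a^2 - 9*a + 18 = (a + 3)*(a^2 - 5*a + 6) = (a - 3)*(a + 3)*(a - 2)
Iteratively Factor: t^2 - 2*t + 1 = (t - 1)*(t - 1)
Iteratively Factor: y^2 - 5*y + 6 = (y - 3)*(y - 2)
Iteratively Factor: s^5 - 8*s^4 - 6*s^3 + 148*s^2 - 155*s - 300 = (s - 3)*(s^4 - 5*s^3 - 21*s^2 + 85*s + 100) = (s - 3)*(s + 1)*(s^3 - 6*s^2 - 15*s + 100) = (s - 5)*(s - 3)*(s + 1)*(s^2 - s - 20) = (s - 5)*(s - 3)*(s + 1)*(s + 4)*(s - 5)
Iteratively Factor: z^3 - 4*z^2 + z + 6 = (z + 1)*(z^2 - 5*z + 6) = (z - 2)*(z + 1)*(z - 3)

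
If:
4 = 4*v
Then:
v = 1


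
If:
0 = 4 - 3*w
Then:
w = 4/3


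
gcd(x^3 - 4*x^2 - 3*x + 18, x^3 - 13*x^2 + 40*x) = 1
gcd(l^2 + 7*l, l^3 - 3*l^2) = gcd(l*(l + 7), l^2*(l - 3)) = l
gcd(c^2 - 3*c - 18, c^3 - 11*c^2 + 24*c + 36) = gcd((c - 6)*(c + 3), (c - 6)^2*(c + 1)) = c - 6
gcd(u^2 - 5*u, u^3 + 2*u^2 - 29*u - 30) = u - 5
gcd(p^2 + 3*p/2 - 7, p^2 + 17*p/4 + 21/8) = p + 7/2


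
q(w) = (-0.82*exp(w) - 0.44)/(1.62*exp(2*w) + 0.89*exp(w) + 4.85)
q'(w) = (-0.82*exp(w) - 0.44)*(-3.24*exp(2*w) - 0.89*exp(w))/(1.62*exp(2*w) + 0.89*exp(w) + 4.85)^2 - 0.82*exp(w)/(1.62*exp(2*w) + 0.89*exp(w) + 4.85)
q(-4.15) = -0.09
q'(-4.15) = -0.00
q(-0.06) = -0.17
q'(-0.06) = -0.02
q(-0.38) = -0.16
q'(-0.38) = -0.04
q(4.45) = -0.01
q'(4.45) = 0.01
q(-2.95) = -0.10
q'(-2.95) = -0.01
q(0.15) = -0.17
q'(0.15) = -0.00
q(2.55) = -0.04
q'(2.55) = 0.04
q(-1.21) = -0.13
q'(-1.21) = -0.03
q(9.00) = 0.00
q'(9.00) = 0.00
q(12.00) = 0.00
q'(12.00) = 0.00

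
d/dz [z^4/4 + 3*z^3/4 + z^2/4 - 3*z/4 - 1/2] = z^3 + 9*z^2/4 + z/2 - 3/4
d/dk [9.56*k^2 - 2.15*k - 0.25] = 19.12*k - 2.15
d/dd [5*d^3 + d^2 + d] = 15*d^2 + 2*d + 1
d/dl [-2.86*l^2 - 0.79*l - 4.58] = -5.72*l - 0.79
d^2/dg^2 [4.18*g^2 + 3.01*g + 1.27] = 8.36000000000000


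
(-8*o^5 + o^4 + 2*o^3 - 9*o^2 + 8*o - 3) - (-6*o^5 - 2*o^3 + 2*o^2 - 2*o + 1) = -2*o^5 + o^4 + 4*o^3 - 11*o^2 + 10*o - 4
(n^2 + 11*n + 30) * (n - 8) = n^3 + 3*n^2 - 58*n - 240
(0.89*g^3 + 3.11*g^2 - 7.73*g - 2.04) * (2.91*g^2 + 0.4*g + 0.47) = 2.5899*g^5 + 9.4061*g^4 - 20.832*g^3 - 7.5667*g^2 - 4.4491*g - 0.9588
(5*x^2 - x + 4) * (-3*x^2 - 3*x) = -15*x^4 - 12*x^3 - 9*x^2 - 12*x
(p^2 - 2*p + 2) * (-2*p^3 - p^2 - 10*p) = -2*p^5 + 3*p^4 - 12*p^3 + 18*p^2 - 20*p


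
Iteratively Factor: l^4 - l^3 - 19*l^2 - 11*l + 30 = (l + 3)*(l^3 - 4*l^2 - 7*l + 10) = (l - 5)*(l + 3)*(l^2 + l - 2) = (l - 5)*(l + 2)*(l + 3)*(l - 1)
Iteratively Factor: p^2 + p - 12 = (p - 3)*(p + 4)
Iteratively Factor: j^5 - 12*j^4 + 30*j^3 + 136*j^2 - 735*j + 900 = (j - 3)*(j^4 - 9*j^3 + 3*j^2 + 145*j - 300) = (j - 3)^2*(j^3 - 6*j^2 - 15*j + 100) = (j - 3)^2*(j + 4)*(j^2 - 10*j + 25) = (j - 5)*(j - 3)^2*(j + 4)*(j - 5)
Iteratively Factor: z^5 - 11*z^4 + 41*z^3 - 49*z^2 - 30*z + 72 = (z - 3)*(z^4 - 8*z^3 + 17*z^2 + 2*z - 24) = (z - 3)*(z - 2)*(z^3 - 6*z^2 + 5*z + 12) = (z - 3)^2*(z - 2)*(z^2 - 3*z - 4) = (z - 4)*(z - 3)^2*(z - 2)*(z + 1)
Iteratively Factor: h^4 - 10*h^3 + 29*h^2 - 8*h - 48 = (h - 4)*(h^3 - 6*h^2 + 5*h + 12) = (h - 4)*(h - 3)*(h^2 - 3*h - 4) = (h - 4)^2*(h - 3)*(h + 1)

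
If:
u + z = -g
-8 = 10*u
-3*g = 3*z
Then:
No Solution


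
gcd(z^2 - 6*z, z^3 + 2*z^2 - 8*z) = z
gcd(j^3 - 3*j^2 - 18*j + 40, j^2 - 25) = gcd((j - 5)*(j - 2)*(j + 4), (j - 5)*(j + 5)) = j - 5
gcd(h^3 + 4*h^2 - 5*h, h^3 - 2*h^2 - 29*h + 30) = h^2 + 4*h - 5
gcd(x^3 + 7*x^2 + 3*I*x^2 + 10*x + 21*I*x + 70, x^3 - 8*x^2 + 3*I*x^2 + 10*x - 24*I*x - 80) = x^2 + 3*I*x + 10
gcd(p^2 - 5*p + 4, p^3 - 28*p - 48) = 1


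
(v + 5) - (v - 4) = 9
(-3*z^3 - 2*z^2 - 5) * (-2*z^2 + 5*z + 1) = 6*z^5 - 11*z^4 - 13*z^3 + 8*z^2 - 25*z - 5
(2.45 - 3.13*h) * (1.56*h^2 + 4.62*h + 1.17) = -4.8828*h^3 - 10.6386*h^2 + 7.6569*h + 2.8665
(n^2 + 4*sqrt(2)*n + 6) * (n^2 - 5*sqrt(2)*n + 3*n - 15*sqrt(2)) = n^4 - sqrt(2)*n^3 + 3*n^3 - 34*n^2 - 3*sqrt(2)*n^2 - 102*n - 30*sqrt(2)*n - 90*sqrt(2)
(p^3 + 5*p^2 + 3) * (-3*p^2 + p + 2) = -3*p^5 - 14*p^4 + 7*p^3 + p^2 + 3*p + 6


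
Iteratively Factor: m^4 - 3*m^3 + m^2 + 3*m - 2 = (m - 1)*(m^3 - 2*m^2 - m + 2) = (m - 2)*(m - 1)*(m^2 - 1) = (m - 2)*(m - 1)*(m + 1)*(m - 1)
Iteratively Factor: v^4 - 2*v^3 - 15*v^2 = (v + 3)*(v^3 - 5*v^2) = v*(v + 3)*(v^2 - 5*v) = v*(v - 5)*(v + 3)*(v)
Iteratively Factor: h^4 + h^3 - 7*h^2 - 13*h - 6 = (h + 2)*(h^3 - h^2 - 5*h - 3) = (h + 1)*(h + 2)*(h^2 - 2*h - 3) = (h + 1)^2*(h + 2)*(h - 3)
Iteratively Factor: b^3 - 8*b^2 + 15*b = (b - 3)*(b^2 - 5*b) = b*(b - 3)*(b - 5)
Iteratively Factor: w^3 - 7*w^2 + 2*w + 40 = (w - 5)*(w^2 - 2*w - 8) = (w - 5)*(w - 4)*(w + 2)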